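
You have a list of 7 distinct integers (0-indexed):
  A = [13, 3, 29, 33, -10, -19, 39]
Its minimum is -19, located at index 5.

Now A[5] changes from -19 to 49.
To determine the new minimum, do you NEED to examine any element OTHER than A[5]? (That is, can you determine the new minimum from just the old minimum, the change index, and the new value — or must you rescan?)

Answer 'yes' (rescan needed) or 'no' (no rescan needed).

Answer: yes

Derivation:
Old min = -19 at index 5
Change at index 5: -19 -> 49
Index 5 WAS the min and new value 49 > old min -19. Must rescan other elements to find the new min.
Needs rescan: yes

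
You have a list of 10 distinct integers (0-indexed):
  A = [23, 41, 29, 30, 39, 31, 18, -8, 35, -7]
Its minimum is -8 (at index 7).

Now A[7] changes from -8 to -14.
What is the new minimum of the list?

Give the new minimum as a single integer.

Old min = -8 (at index 7)
Change: A[7] -8 -> -14
Changed element WAS the min. Need to check: is -14 still <= all others?
  Min of remaining elements: -7
  New min = min(-14, -7) = -14

Answer: -14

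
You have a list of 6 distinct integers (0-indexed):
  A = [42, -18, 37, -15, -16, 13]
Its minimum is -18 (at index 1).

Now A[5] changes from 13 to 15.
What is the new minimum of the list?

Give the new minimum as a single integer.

Answer: -18

Derivation:
Old min = -18 (at index 1)
Change: A[5] 13 -> 15
Changed element was NOT the old min.
  New min = min(old_min, new_val) = min(-18, 15) = -18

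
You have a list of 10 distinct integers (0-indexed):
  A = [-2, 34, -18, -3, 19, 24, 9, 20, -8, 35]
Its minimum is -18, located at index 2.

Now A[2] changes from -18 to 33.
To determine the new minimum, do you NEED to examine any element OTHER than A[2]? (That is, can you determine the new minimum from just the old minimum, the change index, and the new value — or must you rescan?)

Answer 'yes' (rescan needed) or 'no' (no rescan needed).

Old min = -18 at index 2
Change at index 2: -18 -> 33
Index 2 WAS the min and new value 33 > old min -18. Must rescan other elements to find the new min.
Needs rescan: yes

Answer: yes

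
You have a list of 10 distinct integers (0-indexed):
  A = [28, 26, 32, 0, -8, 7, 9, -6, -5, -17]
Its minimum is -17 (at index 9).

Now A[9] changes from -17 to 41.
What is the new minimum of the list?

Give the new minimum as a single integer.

Old min = -17 (at index 9)
Change: A[9] -17 -> 41
Changed element WAS the min. Need to check: is 41 still <= all others?
  Min of remaining elements: -8
  New min = min(41, -8) = -8

Answer: -8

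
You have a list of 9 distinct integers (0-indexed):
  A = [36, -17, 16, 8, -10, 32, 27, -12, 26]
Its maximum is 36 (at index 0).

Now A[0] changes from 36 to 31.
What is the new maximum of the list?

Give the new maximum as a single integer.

Old max = 36 (at index 0)
Change: A[0] 36 -> 31
Changed element WAS the max -> may need rescan.
  Max of remaining elements: 32
  New max = max(31, 32) = 32

Answer: 32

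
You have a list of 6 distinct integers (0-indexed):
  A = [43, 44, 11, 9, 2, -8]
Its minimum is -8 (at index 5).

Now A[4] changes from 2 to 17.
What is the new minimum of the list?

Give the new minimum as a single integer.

Answer: -8

Derivation:
Old min = -8 (at index 5)
Change: A[4] 2 -> 17
Changed element was NOT the old min.
  New min = min(old_min, new_val) = min(-8, 17) = -8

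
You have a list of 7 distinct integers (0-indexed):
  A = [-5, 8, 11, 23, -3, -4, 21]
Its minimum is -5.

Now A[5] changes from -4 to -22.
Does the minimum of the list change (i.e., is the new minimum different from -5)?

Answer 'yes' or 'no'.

Answer: yes

Derivation:
Old min = -5
Change: A[5] -4 -> -22
Changed element was NOT the min; min changes only if -22 < -5.
New min = -22; changed? yes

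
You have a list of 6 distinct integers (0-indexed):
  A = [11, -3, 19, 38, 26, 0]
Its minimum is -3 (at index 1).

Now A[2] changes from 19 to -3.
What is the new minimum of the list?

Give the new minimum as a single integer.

Answer: -3

Derivation:
Old min = -3 (at index 1)
Change: A[2] 19 -> -3
Changed element was NOT the old min.
  New min = min(old_min, new_val) = min(-3, -3) = -3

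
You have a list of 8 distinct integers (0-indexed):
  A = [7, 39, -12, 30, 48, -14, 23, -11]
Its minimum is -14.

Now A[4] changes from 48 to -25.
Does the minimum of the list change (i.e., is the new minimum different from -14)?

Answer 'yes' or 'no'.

Answer: yes

Derivation:
Old min = -14
Change: A[4] 48 -> -25
Changed element was NOT the min; min changes only if -25 < -14.
New min = -25; changed? yes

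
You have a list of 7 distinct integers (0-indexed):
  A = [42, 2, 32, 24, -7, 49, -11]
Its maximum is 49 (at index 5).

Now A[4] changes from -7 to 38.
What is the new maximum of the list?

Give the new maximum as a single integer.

Old max = 49 (at index 5)
Change: A[4] -7 -> 38
Changed element was NOT the old max.
  New max = max(old_max, new_val) = max(49, 38) = 49

Answer: 49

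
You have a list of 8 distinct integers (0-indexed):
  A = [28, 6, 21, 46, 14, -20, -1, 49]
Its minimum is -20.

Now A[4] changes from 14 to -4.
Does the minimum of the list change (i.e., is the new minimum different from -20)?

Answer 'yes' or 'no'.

Old min = -20
Change: A[4] 14 -> -4
Changed element was NOT the min; min changes only if -4 < -20.
New min = -20; changed? no

Answer: no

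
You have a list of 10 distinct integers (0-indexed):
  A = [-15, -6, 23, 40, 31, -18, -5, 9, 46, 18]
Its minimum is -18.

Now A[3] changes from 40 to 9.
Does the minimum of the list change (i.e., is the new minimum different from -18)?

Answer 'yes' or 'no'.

Answer: no

Derivation:
Old min = -18
Change: A[3] 40 -> 9
Changed element was NOT the min; min changes only if 9 < -18.
New min = -18; changed? no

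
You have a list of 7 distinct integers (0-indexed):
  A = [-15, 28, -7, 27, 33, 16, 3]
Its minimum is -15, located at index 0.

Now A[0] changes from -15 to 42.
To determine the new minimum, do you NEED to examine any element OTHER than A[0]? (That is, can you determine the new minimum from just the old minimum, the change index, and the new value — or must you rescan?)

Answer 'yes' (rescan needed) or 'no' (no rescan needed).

Old min = -15 at index 0
Change at index 0: -15 -> 42
Index 0 WAS the min and new value 42 > old min -15. Must rescan other elements to find the new min.
Needs rescan: yes

Answer: yes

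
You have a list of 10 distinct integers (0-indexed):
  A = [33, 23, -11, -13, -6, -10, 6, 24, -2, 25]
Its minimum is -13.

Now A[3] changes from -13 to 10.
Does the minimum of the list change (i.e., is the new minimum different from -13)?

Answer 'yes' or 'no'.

Old min = -13
Change: A[3] -13 -> 10
Changed element was the min; new min must be rechecked.
New min = -11; changed? yes

Answer: yes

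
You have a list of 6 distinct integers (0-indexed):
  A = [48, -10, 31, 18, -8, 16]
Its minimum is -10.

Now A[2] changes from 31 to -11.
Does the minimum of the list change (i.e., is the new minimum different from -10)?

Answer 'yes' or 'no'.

Answer: yes

Derivation:
Old min = -10
Change: A[2] 31 -> -11
Changed element was NOT the min; min changes only if -11 < -10.
New min = -11; changed? yes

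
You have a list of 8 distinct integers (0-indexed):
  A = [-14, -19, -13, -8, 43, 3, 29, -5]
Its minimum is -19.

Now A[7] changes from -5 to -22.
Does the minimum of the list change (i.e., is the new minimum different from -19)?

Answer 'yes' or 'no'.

Answer: yes

Derivation:
Old min = -19
Change: A[7] -5 -> -22
Changed element was NOT the min; min changes only if -22 < -19.
New min = -22; changed? yes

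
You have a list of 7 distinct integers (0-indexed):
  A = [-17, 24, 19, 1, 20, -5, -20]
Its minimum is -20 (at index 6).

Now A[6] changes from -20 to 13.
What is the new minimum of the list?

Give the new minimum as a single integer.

Answer: -17

Derivation:
Old min = -20 (at index 6)
Change: A[6] -20 -> 13
Changed element WAS the min. Need to check: is 13 still <= all others?
  Min of remaining elements: -17
  New min = min(13, -17) = -17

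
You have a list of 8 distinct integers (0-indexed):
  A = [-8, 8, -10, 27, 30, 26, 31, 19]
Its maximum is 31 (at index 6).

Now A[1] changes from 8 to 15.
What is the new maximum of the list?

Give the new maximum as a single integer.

Old max = 31 (at index 6)
Change: A[1] 8 -> 15
Changed element was NOT the old max.
  New max = max(old_max, new_val) = max(31, 15) = 31

Answer: 31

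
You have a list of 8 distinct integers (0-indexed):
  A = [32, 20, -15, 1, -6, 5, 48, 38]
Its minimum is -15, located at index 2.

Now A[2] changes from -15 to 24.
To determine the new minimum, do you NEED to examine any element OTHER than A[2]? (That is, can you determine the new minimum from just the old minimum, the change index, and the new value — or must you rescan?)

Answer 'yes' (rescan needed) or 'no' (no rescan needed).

Answer: yes

Derivation:
Old min = -15 at index 2
Change at index 2: -15 -> 24
Index 2 WAS the min and new value 24 > old min -15. Must rescan other elements to find the new min.
Needs rescan: yes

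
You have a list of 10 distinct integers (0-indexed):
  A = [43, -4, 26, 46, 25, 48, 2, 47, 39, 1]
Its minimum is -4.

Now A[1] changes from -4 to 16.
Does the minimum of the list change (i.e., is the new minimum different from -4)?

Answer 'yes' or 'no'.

Answer: yes

Derivation:
Old min = -4
Change: A[1] -4 -> 16
Changed element was the min; new min must be rechecked.
New min = 1; changed? yes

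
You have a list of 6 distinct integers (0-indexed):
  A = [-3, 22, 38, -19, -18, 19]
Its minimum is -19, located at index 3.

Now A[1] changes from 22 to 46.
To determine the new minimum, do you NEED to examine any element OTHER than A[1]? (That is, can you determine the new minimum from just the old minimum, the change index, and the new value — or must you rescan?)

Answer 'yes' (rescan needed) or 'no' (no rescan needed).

Answer: no

Derivation:
Old min = -19 at index 3
Change at index 1: 22 -> 46
Index 1 was NOT the min. New min = min(-19, 46). No rescan of other elements needed.
Needs rescan: no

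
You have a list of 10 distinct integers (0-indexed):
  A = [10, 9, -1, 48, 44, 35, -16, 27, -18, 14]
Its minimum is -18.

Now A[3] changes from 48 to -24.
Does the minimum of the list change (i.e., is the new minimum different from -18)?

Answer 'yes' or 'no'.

Answer: yes

Derivation:
Old min = -18
Change: A[3] 48 -> -24
Changed element was NOT the min; min changes only if -24 < -18.
New min = -24; changed? yes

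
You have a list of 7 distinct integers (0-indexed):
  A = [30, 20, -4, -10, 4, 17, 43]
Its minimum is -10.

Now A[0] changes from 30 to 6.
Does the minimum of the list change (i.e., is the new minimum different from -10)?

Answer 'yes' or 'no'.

Answer: no

Derivation:
Old min = -10
Change: A[0] 30 -> 6
Changed element was NOT the min; min changes only if 6 < -10.
New min = -10; changed? no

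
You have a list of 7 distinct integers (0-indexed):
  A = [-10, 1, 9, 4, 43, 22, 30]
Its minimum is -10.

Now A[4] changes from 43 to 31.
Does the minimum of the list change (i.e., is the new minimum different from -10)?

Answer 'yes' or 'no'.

Answer: no

Derivation:
Old min = -10
Change: A[4] 43 -> 31
Changed element was NOT the min; min changes only if 31 < -10.
New min = -10; changed? no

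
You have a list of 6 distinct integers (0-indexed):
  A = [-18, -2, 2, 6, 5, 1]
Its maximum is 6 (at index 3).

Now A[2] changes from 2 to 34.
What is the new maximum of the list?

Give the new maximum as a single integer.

Answer: 34

Derivation:
Old max = 6 (at index 3)
Change: A[2] 2 -> 34
Changed element was NOT the old max.
  New max = max(old_max, new_val) = max(6, 34) = 34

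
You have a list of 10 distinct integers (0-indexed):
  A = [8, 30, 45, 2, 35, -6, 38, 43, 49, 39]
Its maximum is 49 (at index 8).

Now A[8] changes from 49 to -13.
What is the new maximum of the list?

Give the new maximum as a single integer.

Old max = 49 (at index 8)
Change: A[8] 49 -> -13
Changed element WAS the max -> may need rescan.
  Max of remaining elements: 45
  New max = max(-13, 45) = 45

Answer: 45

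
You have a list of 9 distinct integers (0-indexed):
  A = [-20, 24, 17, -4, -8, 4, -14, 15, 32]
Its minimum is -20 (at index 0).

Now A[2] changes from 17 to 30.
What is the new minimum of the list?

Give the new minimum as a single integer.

Old min = -20 (at index 0)
Change: A[2] 17 -> 30
Changed element was NOT the old min.
  New min = min(old_min, new_val) = min(-20, 30) = -20

Answer: -20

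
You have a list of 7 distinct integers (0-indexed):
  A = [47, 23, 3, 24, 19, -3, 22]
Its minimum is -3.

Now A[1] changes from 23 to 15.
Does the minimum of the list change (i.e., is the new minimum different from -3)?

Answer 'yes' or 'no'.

Old min = -3
Change: A[1] 23 -> 15
Changed element was NOT the min; min changes only if 15 < -3.
New min = -3; changed? no

Answer: no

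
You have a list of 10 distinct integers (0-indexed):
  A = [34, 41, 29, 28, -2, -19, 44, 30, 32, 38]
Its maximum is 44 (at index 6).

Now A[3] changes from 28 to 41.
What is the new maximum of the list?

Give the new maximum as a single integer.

Answer: 44

Derivation:
Old max = 44 (at index 6)
Change: A[3] 28 -> 41
Changed element was NOT the old max.
  New max = max(old_max, new_val) = max(44, 41) = 44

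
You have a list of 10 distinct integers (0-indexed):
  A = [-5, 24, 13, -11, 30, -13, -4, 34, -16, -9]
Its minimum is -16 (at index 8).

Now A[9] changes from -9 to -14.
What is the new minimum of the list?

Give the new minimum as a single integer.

Answer: -16

Derivation:
Old min = -16 (at index 8)
Change: A[9] -9 -> -14
Changed element was NOT the old min.
  New min = min(old_min, new_val) = min(-16, -14) = -16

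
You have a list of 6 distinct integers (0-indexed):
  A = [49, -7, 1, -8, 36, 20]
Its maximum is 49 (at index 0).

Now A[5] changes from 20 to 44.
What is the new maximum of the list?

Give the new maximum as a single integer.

Old max = 49 (at index 0)
Change: A[5] 20 -> 44
Changed element was NOT the old max.
  New max = max(old_max, new_val) = max(49, 44) = 49

Answer: 49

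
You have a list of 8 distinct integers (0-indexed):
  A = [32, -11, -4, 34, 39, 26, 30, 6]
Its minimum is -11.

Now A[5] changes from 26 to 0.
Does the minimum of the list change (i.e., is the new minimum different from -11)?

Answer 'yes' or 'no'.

Answer: no

Derivation:
Old min = -11
Change: A[5] 26 -> 0
Changed element was NOT the min; min changes only if 0 < -11.
New min = -11; changed? no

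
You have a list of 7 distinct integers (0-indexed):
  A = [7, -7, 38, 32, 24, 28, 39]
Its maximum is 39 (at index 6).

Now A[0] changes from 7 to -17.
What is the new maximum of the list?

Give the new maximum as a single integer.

Answer: 39

Derivation:
Old max = 39 (at index 6)
Change: A[0] 7 -> -17
Changed element was NOT the old max.
  New max = max(old_max, new_val) = max(39, -17) = 39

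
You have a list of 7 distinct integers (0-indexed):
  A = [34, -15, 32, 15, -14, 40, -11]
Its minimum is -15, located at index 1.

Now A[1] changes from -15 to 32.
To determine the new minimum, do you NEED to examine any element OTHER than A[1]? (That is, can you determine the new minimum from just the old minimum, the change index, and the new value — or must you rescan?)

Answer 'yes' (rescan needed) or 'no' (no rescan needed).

Old min = -15 at index 1
Change at index 1: -15 -> 32
Index 1 WAS the min and new value 32 > old min -15. Must rescan other elements to find the new min.
Needs rescan: yes

Answer: yes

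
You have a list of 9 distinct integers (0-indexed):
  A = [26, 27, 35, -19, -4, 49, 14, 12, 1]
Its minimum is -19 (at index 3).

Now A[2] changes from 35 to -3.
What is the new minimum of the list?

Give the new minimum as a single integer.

Old min = -19 (at index 3)
Change: A[2] 35 -> -3
Changed element was NOT the old min.
  New min = min(old_min, new_val) = min(-19, -3) = -19

Answer: -19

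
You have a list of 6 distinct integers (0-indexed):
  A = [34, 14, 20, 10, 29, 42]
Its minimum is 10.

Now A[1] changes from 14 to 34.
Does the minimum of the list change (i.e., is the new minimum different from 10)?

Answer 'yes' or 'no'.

Old min = 10
Change: A[1] 14 -> 34
Changed element was NOT the min; min changes only if 34 < 10.
New min = 10; changed? no

Answer: no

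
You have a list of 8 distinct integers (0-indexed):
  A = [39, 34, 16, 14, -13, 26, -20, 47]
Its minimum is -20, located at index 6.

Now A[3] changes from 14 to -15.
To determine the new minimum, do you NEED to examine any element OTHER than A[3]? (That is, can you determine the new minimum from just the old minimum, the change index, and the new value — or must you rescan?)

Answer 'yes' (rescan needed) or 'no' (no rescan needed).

Answer: no

Derivation:
Old min = -20 at index 6
Change at index 3: 14 -> -15
Index 3 was NOT the min. New min = min(-20, -15). No rescan of other elements needed.
Needs rescan: no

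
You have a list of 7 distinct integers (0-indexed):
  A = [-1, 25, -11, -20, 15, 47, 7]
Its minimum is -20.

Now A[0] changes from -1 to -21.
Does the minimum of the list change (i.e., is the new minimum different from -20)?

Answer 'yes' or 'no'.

Answer: yes

Derivation:
Old min = -20
Change: A[0] -1 -> -21
Changed element was NOT the min; min changes only if -21 < -20.
New min = -21; changed? yes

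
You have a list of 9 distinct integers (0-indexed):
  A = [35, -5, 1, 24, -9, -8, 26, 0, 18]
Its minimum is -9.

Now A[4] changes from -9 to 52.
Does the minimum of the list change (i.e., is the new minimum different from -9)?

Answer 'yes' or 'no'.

Answer: yes

Derivation:
Old min = -9
Change: A[4] -9 -> 52
Changed element was the min; new min must be rechecked.
New min = -8; changed? yes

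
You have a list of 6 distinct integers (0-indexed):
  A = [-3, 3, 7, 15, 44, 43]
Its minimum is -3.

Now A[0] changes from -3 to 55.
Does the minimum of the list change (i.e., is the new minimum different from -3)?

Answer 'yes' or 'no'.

Answer: yes

Derivation:
Old min = -3
Change: A[0] -3 -> 55
Changed element was the min; new min must be rechecked.
New min = 3; changed? yes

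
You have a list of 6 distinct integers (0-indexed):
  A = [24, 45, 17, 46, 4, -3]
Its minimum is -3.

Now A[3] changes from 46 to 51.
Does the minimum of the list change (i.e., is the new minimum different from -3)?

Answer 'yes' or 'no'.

Answer: no

Derivation:
Old min = -3
Change: A[3] 46 -> 51
Changed element was NOT the min; min changes only if 51 < -3.
New min = -3; changed? no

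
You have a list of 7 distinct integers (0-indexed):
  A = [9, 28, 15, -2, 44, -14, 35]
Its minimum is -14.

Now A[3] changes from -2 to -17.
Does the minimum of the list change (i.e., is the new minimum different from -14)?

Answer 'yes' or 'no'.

Answer: yes

Derivation:
Old min = -14
Change: A[3] -2 -> -17
Changed element was NOT the min; min changes only if -17 < -14.
New min = -17; changed? yes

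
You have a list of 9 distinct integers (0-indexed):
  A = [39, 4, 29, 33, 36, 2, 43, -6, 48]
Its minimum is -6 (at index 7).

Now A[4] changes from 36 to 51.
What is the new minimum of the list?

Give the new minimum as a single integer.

Answer: -6

Derivation:
Old min = -6 (at index 7)
Change: A[4] 36 -> 51
Changed element was NOT the old min.
  New min = min(old_min, new_val) = min(-6, 51) = -6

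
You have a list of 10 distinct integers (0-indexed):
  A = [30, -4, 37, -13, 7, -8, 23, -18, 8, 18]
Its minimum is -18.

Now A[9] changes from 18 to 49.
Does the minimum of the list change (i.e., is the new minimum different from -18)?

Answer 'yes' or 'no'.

Old min = -18
Change: A[9] 18 -> 49
Changed element was NOT the min; min changes only if 49 < -18.
New min = -18; changed? no

Answer: no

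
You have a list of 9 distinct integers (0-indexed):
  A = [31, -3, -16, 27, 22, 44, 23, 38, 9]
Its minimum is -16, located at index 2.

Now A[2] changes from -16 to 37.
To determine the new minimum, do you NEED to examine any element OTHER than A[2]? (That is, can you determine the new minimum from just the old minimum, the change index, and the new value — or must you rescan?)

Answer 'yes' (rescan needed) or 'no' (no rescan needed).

Answer: yes

Derivation:
Old min = -16 at index 2
Change at index 2: -16 -> 37
Index 2 WAS the min and new value 37 > old min -16. Must rescan other elements to find the new min.
Needs rescan: yes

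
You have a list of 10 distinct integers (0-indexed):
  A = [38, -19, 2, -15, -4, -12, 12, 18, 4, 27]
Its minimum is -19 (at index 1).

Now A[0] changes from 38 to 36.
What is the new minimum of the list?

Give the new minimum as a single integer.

Old min = -19 (at index 1)
Change: A[0] 38 -> 36
Changed element was NOT the old min.
  New min = min(old_min, new_val) = min(-19, 36) = -19

Answer: -19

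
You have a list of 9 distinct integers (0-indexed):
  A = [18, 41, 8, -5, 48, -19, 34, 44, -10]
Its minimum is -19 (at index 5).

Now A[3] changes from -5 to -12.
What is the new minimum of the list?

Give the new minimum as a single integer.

Old min = -19 (at index 5)
Change: A[3] -5 -> -12
Changed element was NOT the old min.
  New min = min(old_min, new_val) = min(-19, -12) = -19

Answer: -19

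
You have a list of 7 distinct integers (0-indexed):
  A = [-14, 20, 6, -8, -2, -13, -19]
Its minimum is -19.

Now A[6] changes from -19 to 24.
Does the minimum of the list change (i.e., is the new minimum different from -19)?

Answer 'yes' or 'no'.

Old min = -19
Change: A[6] -19 -> 24
Changed element was the min; new min must be rechecked.
New min = -14; changed? yes

Answer: yes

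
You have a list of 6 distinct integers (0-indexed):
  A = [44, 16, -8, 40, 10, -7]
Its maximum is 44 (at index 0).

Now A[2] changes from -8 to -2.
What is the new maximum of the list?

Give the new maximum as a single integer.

Old max = 44 (at index 0)
Change: A[2] -8 -> -2
Changed element was NOT the old max.
  New max = max(old_max, new_val) = max(44, -2) = 44

Answer: 44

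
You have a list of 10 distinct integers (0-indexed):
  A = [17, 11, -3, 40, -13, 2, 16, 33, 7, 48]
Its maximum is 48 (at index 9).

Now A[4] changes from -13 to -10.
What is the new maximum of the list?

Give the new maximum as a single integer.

Old max = 48 (at index 9)
Change: A[4] -13 -> -10
Changed element was NOT the old max.
  New max = max(old_max, new_val) = max(48, -10) = 48

Answer: 48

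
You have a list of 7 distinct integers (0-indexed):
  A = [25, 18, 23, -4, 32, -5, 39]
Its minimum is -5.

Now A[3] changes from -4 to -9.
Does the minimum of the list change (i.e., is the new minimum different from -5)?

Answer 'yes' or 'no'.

Old min = -5
Change: A[3] -4 -> -9
Changed element was NOT the min; min changes only if -9 < -5.
New min = -9; changed? yes

Answer: yes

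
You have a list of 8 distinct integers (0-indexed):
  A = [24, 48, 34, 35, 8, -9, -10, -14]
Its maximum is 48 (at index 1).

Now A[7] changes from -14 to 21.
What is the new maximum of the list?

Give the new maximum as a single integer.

Answer: 48

Derivation:
Old max = 48 (at index 1)
Change: A[7] -14 -> 21
Changed element was NOT the old max.
  New max = max(old_max, new_val) = max(48, 21) = 48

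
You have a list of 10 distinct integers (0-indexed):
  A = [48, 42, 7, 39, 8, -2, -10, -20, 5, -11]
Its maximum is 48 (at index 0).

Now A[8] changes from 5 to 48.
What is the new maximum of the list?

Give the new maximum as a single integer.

Old max = 48 (at index 0)
Change: A[8] 5 -> 48
Changed element was NOT the old max.
  New max = max(old_max, new_val) = max(48, 48) = 48

Answer: 48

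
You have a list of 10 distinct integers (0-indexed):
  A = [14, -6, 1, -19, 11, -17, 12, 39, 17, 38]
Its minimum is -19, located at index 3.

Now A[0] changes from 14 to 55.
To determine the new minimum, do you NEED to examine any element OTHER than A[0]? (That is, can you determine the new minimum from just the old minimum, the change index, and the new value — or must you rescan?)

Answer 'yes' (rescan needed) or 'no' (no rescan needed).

Old min = -19 at index 3
Change at index 0: 14 -> 55
Index 0 was NOT the min. New min = min(-19, 55). No rescan of other elements needed.
Needs rescan: no

Answer: no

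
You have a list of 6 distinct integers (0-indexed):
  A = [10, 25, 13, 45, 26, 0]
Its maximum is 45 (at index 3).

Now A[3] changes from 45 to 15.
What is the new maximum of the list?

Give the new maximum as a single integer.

Old max = 45 (at index 3)
Change: A[3] 45 -> 15
Changed element WAS the max -> may need rescan.
  Max of remaining elements: 26
  New max = max(15, 26) = 26

Answer: 26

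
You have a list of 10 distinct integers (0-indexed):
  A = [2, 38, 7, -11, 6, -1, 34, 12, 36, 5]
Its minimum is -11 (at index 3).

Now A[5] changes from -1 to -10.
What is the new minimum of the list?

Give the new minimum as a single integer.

Answer: -11

Derivation:
Old min = -11 (at index 3)
Change: A[5] -1 -> -10
Changed element was NOT the old min.
  New min = min(old_min, new_val) = min(-11, -10) = -11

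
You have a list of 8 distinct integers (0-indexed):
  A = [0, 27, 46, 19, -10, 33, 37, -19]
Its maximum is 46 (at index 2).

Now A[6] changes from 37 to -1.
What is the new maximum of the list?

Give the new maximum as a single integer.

Answer: 46

Derivation:
Old max = 46 (at index 2)
Change: A[6] 37 -> -1
Changed element was NOT the old max.
  New max = max(old_max, new_val) = max(46, -1) = 46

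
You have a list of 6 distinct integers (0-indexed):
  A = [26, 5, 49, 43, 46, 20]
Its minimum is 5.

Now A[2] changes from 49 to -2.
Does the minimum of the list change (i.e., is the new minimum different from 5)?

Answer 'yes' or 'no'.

Old min = 5
Change: A[2] 49 -> -2
Changed element was NOT the min; min changes only if -2 < 5.
New min = -2; changed? yes

Answer: yes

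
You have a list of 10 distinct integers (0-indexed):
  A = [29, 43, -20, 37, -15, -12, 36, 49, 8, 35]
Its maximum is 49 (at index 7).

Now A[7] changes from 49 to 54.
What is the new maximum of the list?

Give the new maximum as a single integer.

Old max = 49 (at index 7)
Change: A[7] 49 -> 54
Changed element WAS the max -> may need rescan.
  Max of remaining elements: 43
  New max = max(54, 43) = 54

Answer: 54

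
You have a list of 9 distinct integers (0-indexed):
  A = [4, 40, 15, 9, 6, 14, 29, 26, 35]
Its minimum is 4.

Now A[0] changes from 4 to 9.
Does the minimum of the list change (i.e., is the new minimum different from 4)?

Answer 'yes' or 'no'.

Answer: yes

Derivation:
Old min = 4
Change: A[0] 4 -> 9
Changed element was the min; new min must be rechecked.
New min = 6; changed? yes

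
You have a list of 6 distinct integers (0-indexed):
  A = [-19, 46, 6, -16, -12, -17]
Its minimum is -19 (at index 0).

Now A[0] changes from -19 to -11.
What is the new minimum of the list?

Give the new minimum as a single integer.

Old min = -19 (at index 0)
Change: A[0] -19 -> -11
Changed element WAS the min. Need to check: is -11 still <= all others?
  Min of remaining elements: -17
  New min = min(-11, -17) = -17

Answer: -17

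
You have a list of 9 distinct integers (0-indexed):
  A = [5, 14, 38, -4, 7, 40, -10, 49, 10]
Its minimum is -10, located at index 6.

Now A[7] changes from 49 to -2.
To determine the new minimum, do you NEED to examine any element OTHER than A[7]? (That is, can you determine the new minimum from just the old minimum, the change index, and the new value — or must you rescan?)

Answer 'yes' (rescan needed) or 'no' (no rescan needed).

Old min = -10 at index 6
Change at index 7: 49 -> -2
Index 7 was NOT the min. New min = min(-10, -2). No rescan of other elements needed.
Needs rescan: no

Answer: no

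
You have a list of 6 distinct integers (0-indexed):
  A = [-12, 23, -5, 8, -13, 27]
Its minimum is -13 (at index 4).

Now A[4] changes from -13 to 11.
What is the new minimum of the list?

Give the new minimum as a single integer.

Old min = -13 (at index 4)
Change: A[4] -13 -> 11
Changed element WAS the min. Need to check: is 11 still <= all others?
  Min of remaining elements: -12
  New min = min(11, -12) = -12

Answer: -12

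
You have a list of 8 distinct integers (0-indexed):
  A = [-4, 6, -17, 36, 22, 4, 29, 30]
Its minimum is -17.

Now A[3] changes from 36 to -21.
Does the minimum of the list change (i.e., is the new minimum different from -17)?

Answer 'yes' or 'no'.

Answer: yes

Derivation:
Old min = -17
Change: A[3] 36 -> -21
Changed element was NOT the min; min changes only if -21 < -17.
New min = -21; changed? yes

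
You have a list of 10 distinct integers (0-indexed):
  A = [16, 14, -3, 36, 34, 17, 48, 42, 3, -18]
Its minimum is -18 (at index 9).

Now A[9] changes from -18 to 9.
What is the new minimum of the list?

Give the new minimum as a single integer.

Old min = -18 (at index 9)
Change: A[9] -18 -> 9
Changed element WAS the min. Need to check: is 9 still <= all others?
  Min of remaining elements: -3
  New min = min(9, -3) = -3

Answer: -3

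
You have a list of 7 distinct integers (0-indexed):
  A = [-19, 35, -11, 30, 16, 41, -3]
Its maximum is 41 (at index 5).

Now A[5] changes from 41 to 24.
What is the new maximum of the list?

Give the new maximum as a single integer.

Answer: 35

Derivation:
Old max = 41 (at index 5)
Change: A[5] 41 -> 24
Changed element WAS the max -> may need rescan.
  Max of remaining elements: 35
  New max = max(24, 35) = 35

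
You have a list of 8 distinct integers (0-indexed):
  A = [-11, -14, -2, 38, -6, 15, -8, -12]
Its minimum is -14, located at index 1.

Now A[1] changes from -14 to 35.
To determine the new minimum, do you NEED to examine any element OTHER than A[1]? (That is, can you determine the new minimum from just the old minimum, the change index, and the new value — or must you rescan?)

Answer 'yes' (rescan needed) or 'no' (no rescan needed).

Answer: yes

Derivation:
Old min = -14 at index 1
Change at index 1: -14 -> 35
Index 1 WAS the min and new value 35 > old min -14. Must rescan other elements to find the new min.
Needs rescan: yes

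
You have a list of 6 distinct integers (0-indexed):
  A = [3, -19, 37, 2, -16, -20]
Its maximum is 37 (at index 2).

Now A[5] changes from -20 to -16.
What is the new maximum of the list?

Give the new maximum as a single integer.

Old max = 37 (at index 2)
Change: A[5] -20 -> -16
Changed element was NOT the old max.
  New max = max(old_max, new_val) = max(37, -16) = 37

Answer: 37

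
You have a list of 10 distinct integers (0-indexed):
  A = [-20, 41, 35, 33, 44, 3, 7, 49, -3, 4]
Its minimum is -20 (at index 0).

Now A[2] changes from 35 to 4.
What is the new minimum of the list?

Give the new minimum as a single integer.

Answer: -20

Derivation:
Old min = -20 (at index 0)
Change: A[2] 35 -> 4
Changed element was NOT the old min.
  New min = min(old_min, new_val) = min(-20, 4) = -20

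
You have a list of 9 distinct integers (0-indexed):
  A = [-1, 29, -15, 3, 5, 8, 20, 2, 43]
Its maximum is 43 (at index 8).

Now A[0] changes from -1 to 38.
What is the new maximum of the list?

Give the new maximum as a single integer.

Answer: 43

Derivation:
Old max = 43 (at index 8)
Change: A[0] -1 -> 38
Changed element was NOT the old max.
  New max = max(old_max, new_val) = max(43, 38) = 43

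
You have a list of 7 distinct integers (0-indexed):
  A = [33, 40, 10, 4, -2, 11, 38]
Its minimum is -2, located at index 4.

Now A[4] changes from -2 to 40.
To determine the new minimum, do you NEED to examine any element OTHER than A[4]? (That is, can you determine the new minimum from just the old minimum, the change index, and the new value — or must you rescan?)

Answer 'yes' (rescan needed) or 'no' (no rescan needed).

Answer: yes

Derivation:
Old min = -2 at index 4
Change at index 4: -2 -> 40
Index 4 WAS the min and new value 40 > old min -2. Must rescan other elements to find the new min.
Needs rescan: yes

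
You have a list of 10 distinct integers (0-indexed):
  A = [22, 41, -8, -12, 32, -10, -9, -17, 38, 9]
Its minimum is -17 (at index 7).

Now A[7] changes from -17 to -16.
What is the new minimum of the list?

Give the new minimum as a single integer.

Old min = -17 (at index 7)
Change: A[7] -17 -> -16
Changed element WAS the min. Need to check: is -16 still <= all others?
  Min of remaining elements: -12
  New min = min(-16, -12) = -16

Answer: -16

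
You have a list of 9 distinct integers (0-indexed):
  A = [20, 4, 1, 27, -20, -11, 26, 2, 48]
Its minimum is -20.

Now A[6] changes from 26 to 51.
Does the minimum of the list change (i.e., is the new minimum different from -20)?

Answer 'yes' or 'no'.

Old min = -20
Change: A[6] 26 -> 51
Changed element was NOT the min; min changes only if 51 < -20.
New min = -20; changed? no

Answer: no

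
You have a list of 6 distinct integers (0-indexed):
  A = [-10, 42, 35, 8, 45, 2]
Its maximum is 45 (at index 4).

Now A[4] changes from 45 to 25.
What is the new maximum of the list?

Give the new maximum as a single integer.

Old max = 45 (at index 4)
Change: A[4] 45 -> 25
Changed element WAS the max -> may need rescan.
  Max of remaining elements: 42
  New max = max(25, 42) = 42

Answer: 42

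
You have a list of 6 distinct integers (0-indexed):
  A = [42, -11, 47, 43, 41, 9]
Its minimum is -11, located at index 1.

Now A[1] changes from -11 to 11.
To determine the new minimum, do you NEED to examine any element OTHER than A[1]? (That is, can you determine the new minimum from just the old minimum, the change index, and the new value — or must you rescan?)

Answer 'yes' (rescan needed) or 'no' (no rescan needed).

Answer: yes

Derivation:
Old min = -11 at index 1
Change at index 1: -11 -> 11
Index 1 WAS the min and new value 11 > old min -11. Must rescan other elements to find the new min.
Needs rescan: yes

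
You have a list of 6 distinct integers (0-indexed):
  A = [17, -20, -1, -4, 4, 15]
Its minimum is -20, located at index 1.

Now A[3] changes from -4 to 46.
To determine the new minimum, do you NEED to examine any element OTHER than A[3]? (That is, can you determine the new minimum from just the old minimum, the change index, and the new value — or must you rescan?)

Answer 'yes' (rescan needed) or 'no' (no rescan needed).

Answer: no

Derivation:
Old min = -20 at index 1
Change at index 3: -4 -> 46
Index 3 was NOT the min. New min = min(-20, 46). No rescan of other elements needed.
Needs rescan: no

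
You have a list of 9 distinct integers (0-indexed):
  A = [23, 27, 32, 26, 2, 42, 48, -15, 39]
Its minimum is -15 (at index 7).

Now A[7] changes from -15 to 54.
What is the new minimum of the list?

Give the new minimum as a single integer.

Old min = -15 (at index 7)
Change: A[7] -15 -> 54
Changed element WAS the min. Need to check: is 54 still <= all others?
  Min of remaining elements: 2
  New min = min(54, 2) = 2

Answer: 2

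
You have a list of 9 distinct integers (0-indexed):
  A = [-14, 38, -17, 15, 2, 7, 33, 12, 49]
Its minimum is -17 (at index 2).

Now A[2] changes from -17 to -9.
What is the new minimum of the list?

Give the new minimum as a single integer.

Old min = -17 (at index 2)
Change: A[2] -17 -> -9
Changed element WAS the min. Need to check: is -9 still <= all others?
  Min of remaining elements: -14
  New min = min(-9, -14) = -14

Answer: -14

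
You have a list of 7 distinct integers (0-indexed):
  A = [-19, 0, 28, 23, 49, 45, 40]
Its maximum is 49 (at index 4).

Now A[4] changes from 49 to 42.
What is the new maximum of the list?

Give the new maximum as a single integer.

Old max = 49 (at index 4)
Change: A[4] 49 -> 42
Changed element WAS the max -> may need rescan.
  Max of remaining elements: 45
  New max = max(42, 45) = 45

Answer: 45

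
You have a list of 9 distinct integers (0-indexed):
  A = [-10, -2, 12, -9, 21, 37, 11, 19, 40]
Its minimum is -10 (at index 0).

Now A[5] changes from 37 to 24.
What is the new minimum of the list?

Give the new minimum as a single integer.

Old min = -10 (at index 0)
Change: A[5] 37 -> 24
Changed element was NOT the old min.
  New min = min(old_min, new_val) = min(-10, 24) = -10

Answer: -10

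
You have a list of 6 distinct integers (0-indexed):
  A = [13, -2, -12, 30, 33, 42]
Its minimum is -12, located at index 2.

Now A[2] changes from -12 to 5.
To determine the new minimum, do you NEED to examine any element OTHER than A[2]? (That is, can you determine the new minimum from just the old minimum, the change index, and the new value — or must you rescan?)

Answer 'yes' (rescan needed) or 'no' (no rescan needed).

Answer: yes

Derivation:
Old min = -12 at index 2
Change at index 2: -12 -> 5
Index 2 WAS the min and new value 5 > old min -12. Must rescan other elements to find the new min.
Needs rescan: yes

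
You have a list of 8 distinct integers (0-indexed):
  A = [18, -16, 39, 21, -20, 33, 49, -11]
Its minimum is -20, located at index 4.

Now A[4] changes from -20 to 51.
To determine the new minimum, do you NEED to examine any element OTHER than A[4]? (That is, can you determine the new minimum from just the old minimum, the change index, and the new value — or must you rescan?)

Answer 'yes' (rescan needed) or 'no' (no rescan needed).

Answer: yes

Derivation:
Old min = -20 at index 4
Change at index 4: -20 -> 51
Index 4 WAS the min and new value 51 > old min -20. Must rescan other elements to find the new min.
Needs rescan: yes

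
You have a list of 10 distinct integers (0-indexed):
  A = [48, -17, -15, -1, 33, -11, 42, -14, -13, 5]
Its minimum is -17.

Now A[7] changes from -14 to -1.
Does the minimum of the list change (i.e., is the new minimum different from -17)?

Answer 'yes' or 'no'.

Answer: no

Derivation:
Old min = -17
Change: A[7] -14 -> -1
Changed element was NOT the min; min changes only if -1 < -17.
New min = -17; changed? no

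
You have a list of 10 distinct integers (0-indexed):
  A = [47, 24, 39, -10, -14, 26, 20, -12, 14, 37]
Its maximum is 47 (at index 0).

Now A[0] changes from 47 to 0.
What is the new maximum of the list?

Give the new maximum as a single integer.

Answer: 39

Derivation:
Old max = 47 (at index 0)
Change: A[0] 47 -> 0
Changed element WAS the max -> may need rescan.
  Max of remaining elements: 39
  New max = max(0, 39) = 39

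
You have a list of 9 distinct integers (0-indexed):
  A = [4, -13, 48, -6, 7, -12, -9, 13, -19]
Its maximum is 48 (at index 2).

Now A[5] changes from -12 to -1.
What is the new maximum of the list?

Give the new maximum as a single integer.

Answer: 48

Derivation:
Old max = 48 (at index 2)
Change: A[5] -12 -> -1
Changed element was NOT the old max.
  New max = max(old_max, new_val) = max(48, -1) = 48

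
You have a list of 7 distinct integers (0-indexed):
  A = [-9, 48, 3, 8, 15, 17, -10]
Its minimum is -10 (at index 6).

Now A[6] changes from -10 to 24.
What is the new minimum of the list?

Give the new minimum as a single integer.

Old min = -10 (at index 6)
Change: A[6] -10 -> 24
Changed element WAS the min. Need to check: is 24 still <= all others?
  Min of remaining elements: -9
  New min = min(24, -9) = -9

Answer: -9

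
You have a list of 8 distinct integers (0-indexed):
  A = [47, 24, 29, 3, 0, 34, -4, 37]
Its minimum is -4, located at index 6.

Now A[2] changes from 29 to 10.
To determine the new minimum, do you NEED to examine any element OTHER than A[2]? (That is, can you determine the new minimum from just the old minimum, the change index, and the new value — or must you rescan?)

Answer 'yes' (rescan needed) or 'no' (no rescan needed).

Old min = -4 at index 6
Change at index 2: 29 -> 10
Index 2 was NOT the min. New min = min(-4, 10). No rescan of other elements needed.
Needs rescan: no

Answer: no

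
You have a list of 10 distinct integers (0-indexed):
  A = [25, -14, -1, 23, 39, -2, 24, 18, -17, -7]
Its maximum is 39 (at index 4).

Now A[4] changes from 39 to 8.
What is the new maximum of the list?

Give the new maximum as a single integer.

Answer: 25

Derivation:
Old max = 39 (at index 4)
Change: A[4] 39 -> 8
Changed element WAS the max -> may need rescan.
  Max of remaining elements: 25
  New max = max(8, 25) = 25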